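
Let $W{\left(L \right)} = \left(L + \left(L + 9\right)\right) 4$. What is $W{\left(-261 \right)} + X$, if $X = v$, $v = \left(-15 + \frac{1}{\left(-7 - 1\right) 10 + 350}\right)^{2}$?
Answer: $- \frac{133196399}{72900} \approx -1827.1$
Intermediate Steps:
$v = \frac{16394401}{72900}$ ($v = \left(-15 + \frac{1}{\left(-8\right) 10 + 350}\right)^{2} = \left(-15 + \frac{1}{-80 + 350}\right)^{2} = \left(-15 + \frac{1}{270}\right)^{2} = \left(- \frac{4049}{270}\right)^{2} = \frac{16394401}{72900} \approx 224.89$)
$X = \frac{16394401}{72900} \approx 224.89$
$W{\left(L \right)} = 36 + 8 L$ ($W{\left(L \right)} = \left(L + \left(9 + L\right)\right) 4 = \left(9 + 2 L\right) 4 = 36 + 8 L$)
$W{\left(-261 \right)} + X = \left(36 + 8 \left(-261\right)\right) + \frac{16394401}{72900} = \left(36 - 2088\right) + \frac{16394401}{72900} = -2052 + \frac{16394401}{72900} = - \frac{133196399}{72900}$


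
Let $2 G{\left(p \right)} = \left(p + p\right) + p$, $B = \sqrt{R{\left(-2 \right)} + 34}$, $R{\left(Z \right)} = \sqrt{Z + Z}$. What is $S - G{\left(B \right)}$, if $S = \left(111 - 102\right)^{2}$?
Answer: $81 - \frac{3 \sqrt{34 + 2 i}}{2} \approx 72.25 - 0.25714 i$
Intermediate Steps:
$R{\left(Z \right)} = \sqrt{2} \sqrt{Z}$ ($R{\left(Z \right)} = \sqrt{2 Z} = \sqrt{2} \sqrt{Z}$)
$B = \sqrt{34 + 2 i}$ ($B = \sqrt{\sqrt{2} \sqrt{-2} + 34} = \sqrt{\sqrt{2} i \sqrt{2} + 34} = \sqrt{2 i + 34} = \sqrt{34 + 2 i} \approx 5.8335 + 0.17142 i$)
$S = 81$ ($S = 9^{2} = 81$)
$G{\left(p \right)} = \frac{3 p}{2}$ ($G{\left(p \right)} = \frac{\left(p + p\right) + p}{2} = \frac{2 p + p}{2} = \frac{3 p}{2}$)
$S - G{\left(B \right)} = 81 - \frac{3 \sqrt{34 + 2 i}}{2}$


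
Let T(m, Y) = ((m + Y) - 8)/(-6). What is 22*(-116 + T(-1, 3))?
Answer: -2530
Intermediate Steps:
T(m, Y) = 4/3 - Y/6 - m/6 (T(m, Y) = ((Y + m) - 8)*(-⅙) = (-8 + Y + m)*(-⅙) = 4/3 - Y/6 - m/6)
22*(-116 + T(-1, 3)) = 22*(-116 + (4/3 - ⅙*3 - ⅙*(-1))) = 22*(-116 + (4/3 - ½ + ⅙)) = 22*(-116 + 1) = 22*(-115) = -2530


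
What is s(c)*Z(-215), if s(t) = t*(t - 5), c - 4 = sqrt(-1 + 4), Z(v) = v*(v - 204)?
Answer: -90085 + 270255*sqrt(3) ≈ 3.7801e+5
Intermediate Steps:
Z(v) = v*(-204 + v)
c = 4 + sqrt(3) (c = 4 + sqrt(-1 + 4) = 4 + sqrt(3) ≈ 5.7320)
s(t) = t*(-5 + t)
s(c)*Z(-215) = ((4 + sqrt(3))*(-5 + (4 + sqrt(3))))*(-215*(-204 - 215)) = ((4 + sqrt(3))*(-1 + sqrt(3)))*(-215*(-419)) = ((-1 + sqrt(3))*(4 + sqrt(3)))*90085 = 90085*(-1 + sqrt(3))*(4 + sqrt(3))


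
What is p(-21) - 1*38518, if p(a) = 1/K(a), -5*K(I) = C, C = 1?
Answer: -38523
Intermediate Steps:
K(I) = -⅕ (K(I) = -⅕*1 = -⅕)
p(a) = -5 (p(a) = 1/(-⅕) = -5)
p(-21) - 1*38518 = -5 - 1*38518 = -5 - 38518 = -38523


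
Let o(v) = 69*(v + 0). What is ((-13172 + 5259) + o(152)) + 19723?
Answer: 22298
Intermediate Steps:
o(v) = 69*v
((-13172 + 5259) + o(152)) + 19723 = ((-13172 + 5259) + 69*152) + 19723 = (-7913 + 10488) + 19723 = 2575 + 19723 = 22298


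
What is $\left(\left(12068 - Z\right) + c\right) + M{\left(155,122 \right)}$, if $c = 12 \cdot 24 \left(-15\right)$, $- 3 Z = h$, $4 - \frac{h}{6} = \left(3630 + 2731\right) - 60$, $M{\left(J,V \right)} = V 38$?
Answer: $-210$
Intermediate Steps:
$M{\left(J,V \right)} = 38 V$
$h = -37782$ ($h = 24 - 6 \left(\left(3630 + 2731\right) - 60\right) = 24 - 6 \left(6361 - 60\right) = 24 - 37806 = -37782$)
$Z = 12594$ ($Z = \left(- \frac{1}{3}\right) \left(-37782\right) = 12594$)
$c = -4320$ ($c = 288 \left(-15\right) = -4320$)
$\left(\left(12068 - Z\right) + c\right) + M{\left(155,122 \right)} = \left(\left(12068 - 12594\right) - 4320\right) + 38 \cdot 122 = \left(\left(12068 - 12594\right) - 4320\right) + 4636 = \left(-526 - 4320\right) + 4636 = -4846 + 4636 = -210$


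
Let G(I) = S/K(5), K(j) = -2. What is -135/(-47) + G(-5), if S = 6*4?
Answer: -429/47 ≈ -9.1277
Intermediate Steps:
S = 24
G(I) = -12 (G(I) = 24/(-2) = 24*(-½) = -12)
-135/(-47) + G(-5) = -135/(-47) - 12 = -1/47*(-135) - 12 = 135/47 - 12 = -429/47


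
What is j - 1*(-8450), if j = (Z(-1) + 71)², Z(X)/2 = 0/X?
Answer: 13491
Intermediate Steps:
Z(X) = 0 (Z(X) = 2*(0/X) = 2*0 = 0)
j = 5041 (j = (0 + 71)² = 71² = 5041)
j - 1*(-8450) = 5041 - 1*(-8450) = 5041 + 8450 = 13491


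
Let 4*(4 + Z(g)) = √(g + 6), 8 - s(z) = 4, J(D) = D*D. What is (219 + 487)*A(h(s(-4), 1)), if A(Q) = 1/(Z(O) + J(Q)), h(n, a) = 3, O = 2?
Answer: 7060/49 - 706*√2/49 ≈ 123.71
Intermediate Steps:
J(D) = D²
s(z) = 4 (s(z) = 8 - 1*4 = 8 - 4 = 4)
Z(g) = -4 + √(6 + g)/4 (Z(g) = -4 + √(g + 6)/4 = -4 + √(6 + g)/4)
A(Q) = 1/(-4 + Q² + √2/2) (A(Q) = 1/((-4 + √(6 + 2)/4) + Q²) = 1/((-4 + √8/4) + Q²) = 1/((-4 + (2*√2)/4) + Q²) = 1/((-4 + √2/2) + Q²) = 1/(-4 + Q² + √2/2))
(219 + 487)*A(h(s(-4), 1)) = (219 + 487)*(2/(-8 + √2 + 2*3²)) = 706*(2/(-8 + √2 + 2*9)) = 706*(2/(-8 + √2 + 18)) = 706*(2/(10 + √2)) = 1412/(10 + √2)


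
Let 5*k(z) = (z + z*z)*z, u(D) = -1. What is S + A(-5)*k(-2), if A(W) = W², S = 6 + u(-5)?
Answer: -15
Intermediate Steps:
k(z) = z*(z + z²)/5 (k(z) = ((z + z*z)*z)/5 = ((z + z²)*z)/5 = (z*(z + z²))/5 = z*(z + z²)/5)
S = 5 (S = 6 - 1 = 5)
S + A(-5)*k(-2) = 5 + (-5)²*((⅕)*(-2)²*(1 - 2)) = 5 + 25*((⅕)*4*(-1)) = 5 + 25*(-⅘) = 5 - 20 = -15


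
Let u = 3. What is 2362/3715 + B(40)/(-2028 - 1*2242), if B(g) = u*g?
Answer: 963994/1586305 ≈ 0.60770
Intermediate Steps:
B(g) = 3*g
2362/3715 + B(40)/(-2028 - 1*2242) = 2362/3715 + (3*40)/(-2028 - 1*2242) = 2362*(1/3715) + 120/(-2028 - 2242) = 2362/3715 + 120/(-4270) = 2362/3715 + 120*(-1/4270) = 2362/3715 - 12/427 = 963994/1586305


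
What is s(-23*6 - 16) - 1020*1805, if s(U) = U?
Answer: -1841254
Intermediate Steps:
s(-23*6 - 16) - 1020*1805 = (-23*6 - 16) - 1020*1805 = (-138 - 16) - 1*1841100 = -154 - 1841100 = -1841254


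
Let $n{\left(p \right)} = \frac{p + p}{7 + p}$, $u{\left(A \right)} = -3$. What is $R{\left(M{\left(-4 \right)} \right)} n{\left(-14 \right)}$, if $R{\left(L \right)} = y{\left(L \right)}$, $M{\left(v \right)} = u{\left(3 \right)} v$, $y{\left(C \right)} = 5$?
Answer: $20$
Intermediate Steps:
$n{\left(p \right)} = \frac{2 p}{7 + p}$
$M{\left(v \right)} = - 3 v$
$R{\left(L \right)} = 5$
$R{\left(M{\left(-4 \right)} \right)} n{\left(-14 \right)} = 5 \cdot 2 \left(-14\right) \frac{1}{7 - 14} = 5 \cdot 2 \left(-14\right) \frac{1}{-7} = 5 \cdot 2 \left(-14\right) \left(- \frac{1}{7}\right) = 5 \cdot 4 = 20$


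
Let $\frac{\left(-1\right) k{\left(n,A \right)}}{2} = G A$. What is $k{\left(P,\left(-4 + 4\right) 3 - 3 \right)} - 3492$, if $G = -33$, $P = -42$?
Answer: $-3690$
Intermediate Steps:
$k{\left(n,A \right)} = 66 A$ ($k{\left(n,A \right)} = - 2 \left(- 33 A\right) = 66 A$)
$k{\left(P,\left(-4 + 4\right) 3 - 3 \right)} - 3492 = 66 \left(\left(-4 + 4\right) 3 - 3\right) - 3492 = 66 \left(0 \cdot 3 - 3\right) - 3492 = 66 \left(0 - 3\right) - 3492 = 66 \left(-3\right) - 3492 = -198 - 3492 = -3690$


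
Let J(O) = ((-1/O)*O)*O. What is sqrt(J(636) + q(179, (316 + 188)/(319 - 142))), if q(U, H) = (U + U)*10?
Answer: 8*sqrt(46) ≈ 54.259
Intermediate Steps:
J(O) = -O
q(U, H) = 20*U (q(U, H) = (2*U)*10 = 20*U)
sqrt(J(636) + q(179, (316 + 188)/(319 - 142))) = sqrt(-1*636 + 20*179) = sqrt(-636 + 3580) = sqrt(2944) = 8*sqrt(46)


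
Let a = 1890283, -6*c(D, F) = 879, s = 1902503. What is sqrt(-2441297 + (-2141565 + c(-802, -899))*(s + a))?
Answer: 2*I*sqrt(2030763958634) ≈ 2.8501e+6*I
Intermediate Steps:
c(D, F) = -293/2 (c(D, F) = -1/6*879 = -293/2)
sqrt(-2441297 + (-2141565 + c(-802, -899))*(s + a)) = sqrt(-2441297 + (-2141565 - 293/2)*(1902503 + 1890283)) = sqrt(-2441297 - 4283423/2*3792786) = sqrt(-2441297 - 8123053393239) = sqrt(-8123055834536) = 2*I*sqrt(2030763958634)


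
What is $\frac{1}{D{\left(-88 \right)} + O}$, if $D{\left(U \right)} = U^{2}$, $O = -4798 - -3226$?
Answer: $\frac{1}{6172} \approx 0.00016202$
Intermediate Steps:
$O = -1572$ ($O = -4798 + 3226 = -1572$)
$\frac{1}{D{\left(-88 \right)} + O} = \frac{1}{\left(-88\right)^{2} - 1572} = \frac{1}{7744 - 1572} = \frac{1}{6172}$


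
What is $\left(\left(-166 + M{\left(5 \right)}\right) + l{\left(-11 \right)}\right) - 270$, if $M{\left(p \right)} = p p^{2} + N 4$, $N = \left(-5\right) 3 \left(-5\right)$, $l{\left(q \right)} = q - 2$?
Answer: $-24$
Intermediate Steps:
$l{\left(q \right)} = -2 + q$ ($l{\left(q \right)} = q - 2 = -2 + q$)
$N = 75$ ($N = \left(-15\right) \left(-5\right) = 75$)
$M{\left(p \right)} = 300 + p^{3}$ ($M{\left(p \right)} = p p^{2} + 75 \cdot 4 = p^{3} + 300 = 300 + p^{3}$)
$\left(\left(-166 + M{\left(5 \right)}\right) + l{\left(-11 \right)}\right) - 270 = \left(\left(-166 + \left(300 + 5^{3}\right)\right) - 13\right) - 270 = \left(\left(-166 + \left(300 + 125\right)\right) - 13\right) - 270 = \left(\left(-166 + 425\right) - 13\right) - 270 = \left(259 - 13\right) - 270 = 246 - 270 = -24$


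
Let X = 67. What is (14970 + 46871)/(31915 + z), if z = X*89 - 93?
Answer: 61841/37785 ≈ 1.6367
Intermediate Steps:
z = 5870 (z = 67*89 - 93 = 5963 - 93 = 5870)
(14970 + 46871)/(31915 + z) = (14970 + 46871)/(31915 + 5870) = 61841/37785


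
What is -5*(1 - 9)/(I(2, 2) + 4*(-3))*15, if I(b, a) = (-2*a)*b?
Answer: -30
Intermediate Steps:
I(b, a) = -2*a*b
-5*(1 - 9)/(I(2, 2) + 4*(-3))*15 = -5*(1 - 9)/(-2*2*2 + 4*(-3))*15 = -(-40)/(-8 - 12)*15 = -(-40)/(-20)*15 = -(-40)*(-1)/20*15 = -5*2/5*15 = -2*15 = -30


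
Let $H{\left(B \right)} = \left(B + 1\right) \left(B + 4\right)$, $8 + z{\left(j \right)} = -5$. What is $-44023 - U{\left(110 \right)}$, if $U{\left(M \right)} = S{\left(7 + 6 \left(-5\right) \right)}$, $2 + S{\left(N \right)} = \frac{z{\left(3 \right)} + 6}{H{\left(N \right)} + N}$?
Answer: $- \frac{17388288}{395} \approx -44021.0$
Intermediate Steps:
$z{\left(j \right)} = -13$ ($z{\left(j \right)} = -8 - 5 = -13$)
$H{\left(B \right)} = \left(1 + B\right) \left(4 + B\right)$
$S{\left(N \right)} = -2 - \frac{7}{4 + N^{2} + 6 N}$ ($S{\left(N \right)} = -2 + \frac{-13 + 6}{\left(4 + N^{2} + 5 N\right) + N} = -2 - \frac{7}{4 + N^{2} + 6 N}$)
$U{\left(M \right)} = - \frac{797}{395}$ ($U{\left(M \right)} = \frac{-15 - 12 \left(7 + 6 \left(-5\right)\right) - 2 \left(7 + 6 \left(-5\right)\right)^{2}}{4 + \left(7 + 6 \left(-5\right)\right)^{2} + 6 \left(7 + 6 \left(-5\right)\right)} = \frac{-15 - 12 \left(7 - 30\right) - 2 \left(7 - 30\right)^{2}}{4 + \left(7 - 30\right)^{2} + 6 \left(7 - 30\right)} = \frac{-15 - -276 - 2 \left(-23\right)^{2}}{4 + \left(-23\right)^{2} + 6 \left(-23\right)} = \frac{-15 + 276 - 1058}{4 + 529 - 138} = \frac{-15 + 276 - 1058}{395} = \frac{1}{395} \left(-797\right) = - \frac{797}{395}$)
$-44023 - U{\left(110 \right)} = -44023 - - \frac{797}{395} = -44023 + \frac{797}{395} = - \frac{17388288}{395}$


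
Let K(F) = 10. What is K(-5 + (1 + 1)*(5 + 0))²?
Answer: 100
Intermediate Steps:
K(-5 + (1 + 1)*(5 + 0))² = 10² = 100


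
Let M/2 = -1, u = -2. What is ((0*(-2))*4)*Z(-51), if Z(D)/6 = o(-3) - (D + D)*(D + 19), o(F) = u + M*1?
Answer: 0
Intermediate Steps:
M = -2 (M = 2*(-1) = -2)
o(F) = -4 (o(F) = -2 - 2*1 = -2 - 2 = -4)
Z(D) = -24 - 12*D*(19 + D) (Z(D) = 6*(-4 - (D + D)*(D + 19)) = 6*(-4 - 2*D*(19 + D)) = -24 - 12*D*(19 + D))
((0*(-2))*4)*Z(-51) = ((0*(-2))*4)*(-24 - 228*(-51) - 12*(-51)²) = (0*4)*(-24 + 11628 - 12*2601) = 0*(-24 + 11628 - 31212) = 0*(-19608) = 0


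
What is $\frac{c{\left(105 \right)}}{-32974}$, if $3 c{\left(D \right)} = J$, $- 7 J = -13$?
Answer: $- \frac{13}{692454} \approx -1.8774 \cdot 10^{-5}$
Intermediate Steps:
$J = \frac{13}{7}$ ($J = \left(- \frac{1}{7}\right) \left(-13\right) = \frac{13}{7} \approx 1.8571$)
$c{\left(D \right)} = \frac{13}{21}$ ($c{\left(D \right)} = \frac{1}{3} \cdot \frac{13}{7} = \frac{13}{21}$)
$\frac{c{\left(105 \right)}}{-32974} = \frac{13}{21 \left(-32974\right)} = \frac{13}{21} \left(- \frac{1}{32974}\right) = - \frac{13}{692454}$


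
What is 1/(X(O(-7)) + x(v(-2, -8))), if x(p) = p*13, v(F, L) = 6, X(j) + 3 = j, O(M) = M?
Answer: 1/68 ≈ 0.014706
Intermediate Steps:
X(j) = -3 + j
x(p) = 13*p
1/(X(O(-7)) + x(v(-2, -8))) = 1/((-3 - 7) + 13*6) = 1/(-10 + 78) = 1/68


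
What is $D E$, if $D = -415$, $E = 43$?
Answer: $-17845$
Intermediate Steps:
$D E = \left(-415\right) 43 = -17845$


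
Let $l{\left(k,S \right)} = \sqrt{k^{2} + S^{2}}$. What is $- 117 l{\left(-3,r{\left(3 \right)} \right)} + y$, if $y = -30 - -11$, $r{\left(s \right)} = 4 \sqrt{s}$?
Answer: $-19 - 117 \sqrt{57} \approx -902.33$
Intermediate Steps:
$y = -19$ ($y = -30 + 11 = -19$)
$l{\left(k,S \right)} = \sqrt{S^{2} + k^{2}}$
$- 117 l{\left(-3,r{\left(3 \right)} \right)} + y = - 117 \sqrt{\left(4 \sqrt{3}\right)^{2} + \left(-3\right)^{2}} - 19 = - 117 \sqrt{48 + 9} - 19 = - 117 \sqrt{57} - 19 = -19 - 117 \sqrt{57}$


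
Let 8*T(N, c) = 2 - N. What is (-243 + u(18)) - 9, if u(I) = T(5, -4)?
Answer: -2019/8 ≈ -252.38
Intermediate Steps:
T(N, c) = ¼ - N/8 (T(N, c) = (2 - N)/8 = ¼ - N/8)
u(I) = -3/8 (u(I) = ¼ - ⅛*5 = ¼ - 5/8 = -3/8)
(-243 + u(18)) - 9 = (-243 - 3/8) - 9 = -1947/8 - 9 = -2019/8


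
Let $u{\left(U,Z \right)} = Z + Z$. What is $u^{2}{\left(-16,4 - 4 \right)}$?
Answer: $0$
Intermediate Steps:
$u{\left(U,Z \right)} = 2 Z$
$u^{2}{\left(-16,4 - 4 \right)} = \left(2 \left(4 - 4\right)\right)^{2} = \left(2 \cdot 0\right)^{2} = 0^{2} = 0$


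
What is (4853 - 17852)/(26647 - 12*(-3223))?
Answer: -12999/65323 ≈ -0.19900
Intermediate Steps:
(4853 - 17852)/(26647 - 12*(-3223)) = -12999/(26647 + 38676) = -12999/65323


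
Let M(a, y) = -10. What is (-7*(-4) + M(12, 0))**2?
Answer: 324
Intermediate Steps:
(-7*(-4) + M(12, 0))**2 = (-7*(-4) - 10)**2 = (28 - 10)**2 = 18**2 = 324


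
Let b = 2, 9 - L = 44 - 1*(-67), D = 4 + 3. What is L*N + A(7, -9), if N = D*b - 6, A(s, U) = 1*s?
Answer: -809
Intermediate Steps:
D = 7
L = -102 (L = 9 - (44 - 1*(-67)) = 9 - (44 + 67) = 9 - 1*111 = 9 - 111 = -102)
A(s, U) = s
N = 8 (N = 7*2 - 6 = 14 - 6 = 8)
L*N + A(7, -9) = -102*8 + 7 = -816 + 7 = -809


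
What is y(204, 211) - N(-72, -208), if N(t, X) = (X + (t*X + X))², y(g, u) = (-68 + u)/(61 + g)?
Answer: -56178303857/265 ≈ -2.1199e+8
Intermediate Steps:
y(g, u) = (-68 + u)/(61 + g)
N(t, X) = (2*X + X*t)² (N(t, X) = (X + (X*t + X))² = (X + (X + X*t))² = (2*X + X*t)²)
y(204, 211) - N(-72, -208) = (-68 + 211)/(61 + 204) - (-208)²*(2 - 72)² = 143/265 - 43264*(-70)² = (1/265)*143 - 43264*4900 = 143/265 - 1*211993600 = 143/265 - 211993600 = -56178303857/265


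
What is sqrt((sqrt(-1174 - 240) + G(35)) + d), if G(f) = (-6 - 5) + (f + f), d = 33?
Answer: sqrt(92 + I*sqrt(1414)) ≈ 9.7823 + 1.922*I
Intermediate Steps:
G(f) = -11 + 2*f
sqrt((sqrt(-1174 - 240) + G(35)) + d) = sqrt((sqrt(-1174 - 240) + (-11 + 2*35)) + 33) = sqrt((sqrt(-1414) + (-11 + 70)) + 33) = sqrt((I*sqrt(1414) + 59) + 33) = sqrt((59 + I*sqrt(1414)) + 33) = sqrt(92 + I*sqrt(1414))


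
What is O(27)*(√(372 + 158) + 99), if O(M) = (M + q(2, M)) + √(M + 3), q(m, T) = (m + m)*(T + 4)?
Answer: (99 + √530)*(151 + √30) ≈ 19094.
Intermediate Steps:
q(m, T) = 2*m*(4 + T) (q(m, T) = (2*m)*(4 + T) = 2*m*(4 + T))
O(M) = 16 + √(3 + M) + 5*M (O(M) = (M + 2*2*(4 + M)) + √(M + 3) = (M + (16 + 4*M)) + √(3 + M) = (16 + 5*M) + √(3 + M) = 16 + √(3 + M) + 5*M)
O(27)*(√(372 + 158) + 99) = (16 + √(3 + 27) + 5*27)*(√(372 + 158) + 99) = (16 + √30 + 135)*(√530 + 99) = (151 + √30)*(99 + √530) = (99 + √530)*(151 + √30)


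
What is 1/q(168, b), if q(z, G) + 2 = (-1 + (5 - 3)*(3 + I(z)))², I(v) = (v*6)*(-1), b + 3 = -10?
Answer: 1/4044119 ≈ 2.4727e-7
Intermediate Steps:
b = -13 (b = -3 - 10 = -13)
I(v) = -6*v (I(v) = (6*v)*(-1) = -6*v)
q(z, G) = -2 + (5 - 12*z)² (q(z, G) = -2 + (-1 + (5 - 3)*(3 - 6*z))² = -2 + (-1 + 2*(3 - 6*z))² = -2 + (-1 + (6 - 12*z))² = -2 + (5 - 12*z)²)
1/q(168, b) = 1/(-2 + (5 - 12*168)²) = 1/(-2 + (5 - 2016)²) = 1/(-2 + (-2011)²) = 1/(-2 + 4044121) = 1/4044119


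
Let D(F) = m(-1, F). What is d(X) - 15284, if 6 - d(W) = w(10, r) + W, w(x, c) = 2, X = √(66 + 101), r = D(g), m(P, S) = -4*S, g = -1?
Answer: -15280 - √167 ≈ -15293.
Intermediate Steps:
D(F) = -4*F
r = 4 (r = -4*(-1) = 4)
X = √167 ≈ 12.923
d(W) = 4 - W (d(W) = 6 - (2 + W) = 6 + (-2 - W) = 4 - W)
d(X) - 15284 = (4 - √167) - 15284 = -15280 - √167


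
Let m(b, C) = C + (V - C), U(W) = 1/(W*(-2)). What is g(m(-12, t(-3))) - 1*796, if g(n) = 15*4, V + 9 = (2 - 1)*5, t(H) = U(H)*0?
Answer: -736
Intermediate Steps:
U(W) = -1/(2*W) (U(W) = 1/(-2*W) = -1/(2*W))
t(H) = 0 (t(H) = -1/(2*H)*0 = 0)
V = -4 (V = -9 + (2 - 1)*5 = -9 + 1*5 = -9 + 5 = -4)
m(b, C) = -4 (m(b, C) = C + (-4 - C) = -4)
g(n) = 60
g(m(-12, t(-3))) - 1*796 = 60 - 1*796 = 60 - 796 = -736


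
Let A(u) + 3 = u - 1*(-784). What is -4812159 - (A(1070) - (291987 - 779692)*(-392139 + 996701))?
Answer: -294852724220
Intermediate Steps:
A(u) = 781 + u (A(u) = -3 + (u - 1*(-784)) = -3 + (u + 784) = -3 + (784 + u) = 781 + u)
-4812159 - (A(1070) - (291987 - 779692)*(-392139 + 996701)) = -4812159 - ((781 + 1070) - (291987 - 779692)*(-392139 + 996701)) = -4812159 - (1851 - (-487705)*604562) = -4812159 - (1851 - 1*(-294847910210)) = -4812159 - (1851 + 294847910210) = -4812159 - 1*294847912061 = -4812159 - 294847912061 = -294852724220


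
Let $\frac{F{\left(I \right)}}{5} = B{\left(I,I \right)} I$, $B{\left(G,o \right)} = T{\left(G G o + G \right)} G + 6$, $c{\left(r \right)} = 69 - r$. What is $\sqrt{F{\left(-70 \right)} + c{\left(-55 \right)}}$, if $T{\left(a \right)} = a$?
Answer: $4 i \sqrt{525326061} \approx 91680.0 i$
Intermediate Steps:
$B{\left(G,o \right)} = 6 + G \left(G + o G^{2}\right)$ ($B{\left(G,o \right)} = \left(G G o + G\right) G + 6 = \left(G^{2} o + G\right) G + 6 = \left(o G^{2} + G\right) G + 6 = \left(G + o G^{2}\right) G + 6 = G \left(G + o G^{2}\right) + 6 = 6 + G \left(G + o G^{2}\right)$)
$F{\left(I \right)} = 5 I \left(6 + I^{2} \left(1 + I^{2}\right)\right)$ ($F{\left(I \right)} = 5 \left(6 + I^{2} \left(1 + I I\right)\right) I = 5 \left(6 + I^{2} \left(1 + I^{2}\right)\right) I = 5 I \left(6 + I^{2} \left(1 + I^{2}\right)\right)$)
$\sqrt{F{\left(-70 \right)} + c{\left(-55 \right)}} = \sqrt{5 \left(-70\right) \left(6 + \left(-70\right)^{2} + \left(-70\right)^{4}\right) + \left(69 - -55\right)} = \sqrt{5 \left(-70\right) \left(6 + 4900 + 24010000\right) + \left(69 + 55\right)} = \sqrt{5 \left(-70\right) 24014906 + 124} = \sqrt{-8405217100 + 124} = \sqrt{-8405216976} = 4 i \sqrt{525326061}$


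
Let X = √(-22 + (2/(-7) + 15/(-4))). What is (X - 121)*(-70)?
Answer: 8470 - 135*I*√7 ≈ 8470.0 - 357.18*I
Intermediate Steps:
X = 27*I*√7/14 (X = √(-22 + (2*(-⅐) + 15*(-¼))) = √(-22 + (-2/7 - 15/4)) = √(-22 - 113/28) = √(-729/28) = 27*I*√7/14 ≈ 5.1025*I)
(X - 121)*(-70) = (27*I*√7/14 - 121)*(-70) = (-121 + 27*I*√7/14)*(-70) = 8470 - 135*I*√7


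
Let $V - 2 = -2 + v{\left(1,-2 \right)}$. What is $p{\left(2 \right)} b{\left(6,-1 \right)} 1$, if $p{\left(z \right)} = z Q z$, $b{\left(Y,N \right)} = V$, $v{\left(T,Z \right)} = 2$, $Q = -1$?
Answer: $-8$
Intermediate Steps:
$V = 2$ ($V = 2 + \left(-2 + 2\right) = 2 + 0 = 2$)
$b{\left(Y,N \right)} = 2$
$p{\left(z \right)} = - z^{2}$ ($p{\left(z \right)} = z \left(-1\right) z = - z z = - z^{2}$)
$p{\left(2 \right)} b{\left(6,-1 \right)} 1 = - 2^{2} \cdot 2 \cdot 1 = \left(-1\right) 4 \cdot 2 \cdot 1 = \left(-4\right) 2 \cdot 1 = \left(-8\right) 1 = -8$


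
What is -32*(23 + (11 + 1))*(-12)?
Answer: 13440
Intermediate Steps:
-32*(23 + (11 + 1))*(-12) = -32*(23 + 12)*(-12) = -32*35*(-12) = -1120*(-12) = 13440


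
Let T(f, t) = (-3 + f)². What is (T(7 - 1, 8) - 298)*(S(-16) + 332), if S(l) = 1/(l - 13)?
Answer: -2782203/29 ≈ -95938.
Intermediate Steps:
S(l) = 1/(-13 + l)
(T(7 - 1, 8) - 298)*(S(-16) + 332) = ((-3 + (7 - 1))² - 298)*(1/(-13 - 16) + 332) = ((-3 + 6)² - 298)*(1/(-29) + 332) = (3² - 298)*(-1/29 + 332) = (9 - 298)*(9627/29) = -289*9627/29 = -2782203/29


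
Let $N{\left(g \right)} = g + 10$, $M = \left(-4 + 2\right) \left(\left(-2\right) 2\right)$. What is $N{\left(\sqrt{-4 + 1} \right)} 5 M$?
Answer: $400 + 40 i \sqrt{3} \approx 400.0 + 69.282 i$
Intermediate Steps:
$M = 8$ ($M = \left(-2\right) \left(-4\right) = 8$)
$N{\left(g \right)} = 10 + g$
$N{\left(\sqrt{-4 + 1} \right)} 5 M = \left(10 + \sqrt{-4 + 1}\right) 5 \cdot 8 = \left(10 + \sqrt{-3}\right) 5 \cdot 8 = \left(10 + i \sqrt{3}\right) 5 \cdot 8 = \left(50 + 5 i \sqrt{3}\right) 8 = 400 + 40 i \sqrt{3}$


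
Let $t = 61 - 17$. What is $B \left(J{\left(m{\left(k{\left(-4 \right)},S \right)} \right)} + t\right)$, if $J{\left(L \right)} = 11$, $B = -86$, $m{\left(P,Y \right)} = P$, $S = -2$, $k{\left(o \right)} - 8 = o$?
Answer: $-4730$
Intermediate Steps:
$k{\left(o \right)} = 8 + o$
$t = 44$ ($t = 61 - 17 = 44$)
$B \left(J{\left(m{\left(k{\left(-4 \right)},S \right)} \right)} + t\right) = - 86 \left(11 + 44\right) = \left(-86\right) 55 = -4730$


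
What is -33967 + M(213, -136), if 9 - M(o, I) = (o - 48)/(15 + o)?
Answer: -2580863/76 ≈ -33959.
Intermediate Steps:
M(o, I) = 9 - (-48 + o)/(15 + o) (M(o, I) = 9 - (o - 48)/(15 + o) = 9 - (-48 + o)/(15 + o))
-33967 + M(213, -136) = -33967 + (183 + 8*213)/(15 + 213) = -33967 + (183 + 1704)/228 = -33967 + (1/228)*1887 = -33967 + 629/76 = -2580863/76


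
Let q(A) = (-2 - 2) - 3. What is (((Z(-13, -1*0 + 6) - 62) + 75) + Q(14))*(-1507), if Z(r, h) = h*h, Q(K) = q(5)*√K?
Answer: -73843 + 10549*√14 ≈ -34372.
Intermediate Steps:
q(A) = -7 (q(A) = -4 - 3 = -7)
Q(K) = -7*√K
Z(r, h) = h²
(((Z(-13, -1*0 + 6) - 62) + 75) + Q(14))*(-1507) = ((((-1*0 + 6)² - 62) + 75) - 7*√14)*(-1507) = ((((0 + 6)² - 62) + 75) - 7*√14)*(-1507) = (((6² - 62) + 75) - 7*√14)*(-1507) = (((36 - 62) + 75) - 7*√14)*(-1507) = ((-26 + 75) - 7*√14)*(-1507) = (49 - 7*√14)*(-1507) = -73843 + 10549*√14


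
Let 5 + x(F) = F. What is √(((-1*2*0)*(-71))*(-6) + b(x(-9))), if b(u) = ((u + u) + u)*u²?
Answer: 14*I*√42 ≈ 90.73*I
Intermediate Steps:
x(F) = -5 + F
b(u) = 3*u³ (b(u) = (2*u + u)*u² = (3*u)*u² = 3*u³)
√(((-1*2*0)*(-71))*(-6) + b(x(-9))) = √(((-1*2*0)*(-71))*(-6) + 3*(-5 - 9)³) = √((-2*0*(-71))*(-6) + 3*(-14)³) = √((0*(-71))*(-6) + 3*(-2744)) = √(0*(-6) - 8232) = √(0 - 8232) = √(-8232) = 14*I*√42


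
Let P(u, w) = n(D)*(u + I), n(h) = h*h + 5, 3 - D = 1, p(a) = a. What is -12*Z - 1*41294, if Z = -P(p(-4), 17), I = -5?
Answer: -42266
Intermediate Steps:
D = 2 (D = 3 - 1*1 = 3 - 1 = 2)
n(h) = 5 + h**2 (n(h) = h**2 + 5 = 5 + h**2)
P(u, w) = -45 + 9*u (P(u, w) = (5 + 2**2)*(u - 5) = (5 + 4)*(-5 + u) = 9*(-5 + u) = -45 + 9*u)
Z = 81 (Z = -(-45 + 9*(-4)) = -(-45 - 36) = -1*(-81) = 81)
-12*Z - 1*41294 = -12*81 - 1*41294 = -972 - 41294 = -42266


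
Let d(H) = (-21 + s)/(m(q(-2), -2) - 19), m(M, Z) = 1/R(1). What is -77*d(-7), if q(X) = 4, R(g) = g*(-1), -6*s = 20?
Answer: -5621/60 ≈ -93.683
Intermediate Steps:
s = -10/3 (s = -⅙*20 = -10/3 ≈ -3.3333)
R(g) = -g
m(M, Z) = -1 (m(M, Z) = 1/(-1*1) = 1/(-1) = -1)
d(H) = 73/60 (d(H) = (-21 - 10/3)/(-1 - 19) = -73/3/(-20) = -73/3*(-1/20) = 73/60)
-77*d(-7) = -77*73/60 = -5621/60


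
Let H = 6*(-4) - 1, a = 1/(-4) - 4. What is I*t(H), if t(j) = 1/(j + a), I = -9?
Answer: 4/13 ≈ 0.30769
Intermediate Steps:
a = -17/4 (a = 1*(-¼) - 4 = -¼ - 4 = -17/4 ≈ -4.2500)
H = -25 (H = -24 - 1 = -25)
t(j) = 1/(-17/4 + j) (t(j) = 1/(j - 17/4) = 1/(-17/4 + j))
I*t(H) = -36/(-17 + 4*(-25)) = -36/(-17 - 100) = -36/(-117) = -36*(-1)/117 = -9*(-4/117) = 4/13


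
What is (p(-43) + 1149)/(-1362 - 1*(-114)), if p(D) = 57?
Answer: -201/208 ≈ -0.96635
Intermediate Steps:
(p(-43) + 1149)/(-1362 - 1*(-114)) = (57 + 1149)/(-1362 - 1*(-114)) = 1206/(-1362 + 114) = 1206/(-1248) = 1206*(-1/1248) = -201/208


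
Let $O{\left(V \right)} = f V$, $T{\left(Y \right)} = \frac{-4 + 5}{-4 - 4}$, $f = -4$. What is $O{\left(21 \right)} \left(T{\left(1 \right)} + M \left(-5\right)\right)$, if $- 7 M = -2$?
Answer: $\frac{261}{2} \approx 130.5$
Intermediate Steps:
$M = \frac{2}{7}$ ($M = \left(- \frac{1}{7}\right) \left(-2\right) = \frac{2}{7} \approx 0.28571$)
$T{\left(Y \right)} = - \frac{1}{8}$ ($T{\left(Y \right)} = 1 \frac{1}{-8} = 1 \left(- \frac{1}{8}\right) = - \frac{1}{8}$)
$O{\left(V \right)} = - 4 V$
$O{\left(21 \right)} \left(T{\left(1 \right)} + M \left(-5\right)\right) = \left(-4\right) 21 \left(- \frac{1}{8} + \frac{2}{7} \left(-5\right)\right) = - 84 \left(- \frac{1}{8} - \frac{10}{7}\right) = \left(-84\right) \left(- \frac{87}{56}\right) = \frac{261}{2}$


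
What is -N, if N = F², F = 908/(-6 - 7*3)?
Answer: -824464/729 ≈ -1131.0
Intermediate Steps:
F = -908/27 (F = 908/(-6 - 21) = 908/(-27) = 908*(-1/27) = -908/27 ≈ -33.630)
N = 824464/729 (N = (-908/27)² = 824464/729 ≈ 1131.0)
-N = -1*824464/729 = -824464/729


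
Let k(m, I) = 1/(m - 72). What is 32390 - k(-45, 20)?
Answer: 3789631/117 ≈ 32390.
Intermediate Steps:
k(m, I) = 1/(-72 + m)
32390 - k(-45, 20) = 32390 - 1/(-72 - 45) = 32390 - 1/(-117) = 32390 - 1*(-1/117) = 32390 + 1/117 = 3789631/117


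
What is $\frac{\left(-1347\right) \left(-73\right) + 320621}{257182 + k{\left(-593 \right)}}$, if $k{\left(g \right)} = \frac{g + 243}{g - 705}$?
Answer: $\frac{271899848}{166911293} \approx 1.629$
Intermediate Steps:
$k{\left(g \right)} = \frac{243 + g}{-705 + g}$
$\frac{\left(-1347\right) \left(-73\right) + 320621}{257182 + k{\left(-593 \right)}} = \frac{\left(-1347\right) \left(-73\right) + 320621}{257182 + \frac{243 - 593}{-705 - 593}} = \frac{98331 + 320621}{257182 + \frac{1}{-1298} \left(-350\right)} = \frac{418952}{257182 - - \frac{175}{649}} = \frac{418952}{257182 + \frac{175}{649}} = \frac{418952}{\frac{166911293}{649}} = 418952 \cdot \frac{649}{166911293} = \frac{271899848}{166911293}$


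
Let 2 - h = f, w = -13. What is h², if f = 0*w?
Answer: 4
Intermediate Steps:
f = 0 (f = 0*(-13) = 0)
h = 2 (h = 2 - 1*0 = 2 + 0 = 2)
h² = 2² = 4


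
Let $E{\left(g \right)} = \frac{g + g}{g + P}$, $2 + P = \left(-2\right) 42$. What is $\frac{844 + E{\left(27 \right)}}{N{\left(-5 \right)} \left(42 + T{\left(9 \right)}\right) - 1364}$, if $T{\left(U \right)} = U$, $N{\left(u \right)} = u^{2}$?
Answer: $- \frac{49742}{5251} \approx -9.4729$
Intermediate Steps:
$P = -86$ ($P = -2 - 84 = -86$)
$E{\left(g \right)} = \frac{2 g}{-86 + g}$ ($E{\left(g \right)} = \frac{g + g}{g - 86} = \frac{2 g}{-86 + g}$)
$\frac{844 + E{\left(27 \right)}}{N{\left(-5 \right)} \left(42 + T{\left(9 \right)}\right) - 1364} = \frac{844 + 2 \cdot 27 \frac{1}{-86 + 27}}{\left(-5\right)^{2} \left(42 + 9\right) - 1364} = \frac{844 + 2 \cdot 27 \frac{1}{-59}}{25 \cdot 51 - 1364} = \frac{844 + 2 \cdot 27 \left(- \frac{1}{59}\right)}{1275 - 1364} = \frac{844 - \frac{54}{59}}{-89} = \frac{49742}{59} \left(- \frac{1}{89}\right) = - \frac{49742}{5251}$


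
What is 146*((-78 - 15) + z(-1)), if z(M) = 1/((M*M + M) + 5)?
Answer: -67744/5 ≈ -13549.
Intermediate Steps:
z(M) = 1/(5 + M + M**2) (z(M) = 1/((M**2 + M) + 5) = 1/((M + M**2) + 5) = 1/(5 + M + M**2))
146*((-78 - 15) + z(-1)) = 146*((-78 - 15) + 1/(5 - 1 + (-1)**2)) = 146*(-93 + 1/(5 - 1 + 1)) = 146*(-93 + 1/5) = 146*(-464/5) = -67744/5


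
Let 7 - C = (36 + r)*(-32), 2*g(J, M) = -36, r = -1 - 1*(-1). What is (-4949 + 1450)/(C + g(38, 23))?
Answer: -3499/1141 ≈ -3.0666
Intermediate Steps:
r = 0 (r = -1 + 1 = 0)
g(J, M) = -18 (g(J, M) = (½)*(-36) = -18)
C = 1159 (C = 7 - (36 + 0)*(-32) = 7 - 36*(-32) = 7 - 1*(-1152) = 7 + 1152 = 1159)
(-4949 + 1450)/(C + g(38, 23)) = (-4949 + 1450)/(1159 - 18) = -3499/1141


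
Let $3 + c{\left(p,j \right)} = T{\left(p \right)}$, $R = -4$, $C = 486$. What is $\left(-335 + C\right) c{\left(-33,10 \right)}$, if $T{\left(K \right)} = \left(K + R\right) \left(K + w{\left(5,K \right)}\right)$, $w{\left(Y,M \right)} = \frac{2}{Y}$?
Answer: $\frac{908416}{5} \approx 1.8168 \cdot 10^{5}$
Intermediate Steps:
$T{\left(K \right)} = \left(-4 + K\right) \left(\frac{2}{5} + K\right)$ ($T{\left(K \right)} = \left(K - 4\right) \left(K + \frac{2}{5}\right) = \left(-4 + K\right) \left(K + 2 \cdot \frac{1}{5}\right) = \left(-4 + K\right) \left(K + \frac{2}{5}\right) = \left(-4 + K\right) \left(\frac{2}{5} + K\right)$)
$c{\left(p,j \right)} = - \frac{23}{5} + p^{2} - \frac{18 p}{5}$ ($c{\left(p,j \right)} = -3 - \left(\frac{8}{5} - p^{2} + \frac{18 p}{5}\right) = - \frac{23}{5} + p^{2} - \frac{18 p}{5}$)
$\left(-335 + C\right) c{\left(-33,10 \right)} = \left(-335 + 486\right) \left(- \frac{23}{5} + \left(-33\right)^{2} - - \frac{594}{5}\right) = 151 \left(- \frac{23}{5} + 1089 + \frac{594}{5}\right) = 151 \cdot \frac{6016}{5} = \frac{908416}{5}$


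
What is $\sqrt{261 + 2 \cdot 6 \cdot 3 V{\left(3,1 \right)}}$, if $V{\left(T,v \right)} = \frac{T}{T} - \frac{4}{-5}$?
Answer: $\frac{3 \sqrt{905}}{5} \approx 18.05$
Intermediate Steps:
$V{\left(T,v \right)} = \frac{9}{5}$ ($V{\left(T,v \right)} = 1 - - \frac{4}{5} = 1 + \frac{4}{5} = \frac{9}{5}$)
$\sqrt{261 + 2 \cdot 6 \cdot 3 V{\left(3,1 \right)}} = \sqrt{261 + 2 \cdot 6 \cdot 3 \cdot \frac{9}{5}} = \sqrt{261 + 12 \cdot 3 \cdot \frac{9}{5}} = \sqrt{261 + 36 \cdot \frac{9}{5}} = \sqrt{261 + \frac{324}{5}} = \sqrt{\frac{1629}{5}} = \frac{3 \sqrt{905}}{5}$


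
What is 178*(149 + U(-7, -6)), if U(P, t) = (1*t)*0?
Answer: 26522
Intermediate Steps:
U(P, t) = 0 (U(P, t) = t*0 = 0)
178*(149 + U(-7, -6)) = 178*(149 + 0) = 178*149 = 26522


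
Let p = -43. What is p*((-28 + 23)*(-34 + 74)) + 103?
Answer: 8703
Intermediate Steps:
p*((-28 + 23)*(-34 + 74)) + 103 = -43*(-28 + 23)*(-34 + 74) + 103 = -(-215)*40 + 103 = -43*(-200) + 103 = 8600 + 103 = 8703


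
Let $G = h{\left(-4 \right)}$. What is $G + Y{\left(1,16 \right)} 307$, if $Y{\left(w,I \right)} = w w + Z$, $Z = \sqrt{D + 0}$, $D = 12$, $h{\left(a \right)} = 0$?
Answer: $307 + 614 \sqrt{3} \approx 1370.5$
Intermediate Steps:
$Z = 2 \sqrt{3}$ ($Z = \sqrt{12 + 0} = \sqrt{12} = 2 \sqrt{3} \approx 3.4641$)
$Y{\left(w,I \right)} = w^{2} + 2 \sqrt{3}$ ($Y{\left(w,I \right)} = w w + 2 \sqrt{3} = w^{2} + 2 \sqrt{3}$)
$G = 0$
$G + Y{\left(1,16 \right)} 307 = 0 + \left(1^{2} + 2 \sqrt{3}\right) 307 = 0 + \left(1 + 2 \sqrt{3}\right) 307 = 0 + \left(307 + 614 \sqrt{3}\right) = 307 + 614 \sqrt{3}$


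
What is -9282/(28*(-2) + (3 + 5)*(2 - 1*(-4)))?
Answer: 4641/4 ≈ 1160.3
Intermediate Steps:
-9282/(28*(-2) + (3 + 5)*(2 - 1*(-4))) = -9282/(-56 + 8*(2 + 4)) = -9282/(-56 + 8*6) = -9282/(-56 + 48) = -9282/(-8) = -9282*(-⅛) = 4641/4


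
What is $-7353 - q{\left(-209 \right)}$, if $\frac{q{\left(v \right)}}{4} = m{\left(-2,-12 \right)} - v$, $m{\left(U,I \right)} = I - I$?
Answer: $-8189$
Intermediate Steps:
$m{\left(U,I \right)} = 0$
$q{\left(v \right)} = - 4 v$ ($q{\left(v \right)} = 4 \left(0 - v\right) = 4 \left(- v\right) = - 4 v$)
$-7353 - q{\left(-209 \right)} = -7353 - \left(-4\right) \left(-209\right) = -7353 - 836 = -8189$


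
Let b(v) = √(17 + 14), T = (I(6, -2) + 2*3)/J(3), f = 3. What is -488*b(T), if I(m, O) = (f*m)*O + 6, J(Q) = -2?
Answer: -488*√31 ≈ -2717.1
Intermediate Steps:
I(m, O) = 6 + 3*O*m (I(m, O) = (3*m)*O + 6 = 3*O*m + 6 = 6 + 3*O*m)
T = 12 (T = ((6 + 3*(-2)*6) + 2*3)/(-2) = ((6 - 36) + 6)*(-½) = (-30 + 6)*(-½) = -24*(-½) = 12)
b(v) = √31
-488*b(T) = -488*√31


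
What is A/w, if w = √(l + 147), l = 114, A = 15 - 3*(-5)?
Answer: 10*√29/29 ≈ 1.8570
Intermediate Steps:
A = 30 (A = 15 + 15 = 30)
w = 3*√29 (w = √(114 + 147) = √261 = 3*√29 ≈ 16.155)
A/w = 30/((3*√29)) = 30*(√29/87) = 10*√29/29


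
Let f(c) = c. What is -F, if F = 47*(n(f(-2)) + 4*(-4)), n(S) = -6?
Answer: 1034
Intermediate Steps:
F = -1034 (F = 47*(-6 + 4*(-4)) = 47*(-6 - 16) = 47*(-22) = -1034)
-F = -1*(-1034) = 1034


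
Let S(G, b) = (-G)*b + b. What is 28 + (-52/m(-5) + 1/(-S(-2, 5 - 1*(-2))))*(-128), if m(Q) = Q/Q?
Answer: 140492/21 ≈ 6690.1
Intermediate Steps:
m(Q) = 1
S(G, b) = b - G*b (S(G, b) = -G*b + b = b - G*b)
28 + (-52/m(-5) + 1/(-S(-2, 5 - 1*(-2))))*(-128) = 28 + (-52/1 + 1/(-(5 - 1*(-2))*(1 - 1*(-2))))*(-128) = 28 + (-52*1 + 1/(-(5 + 2)*(1 + 2)))*(-128) = 28 + (-52 + 1/(-7*3))*(-128) = 28 + (-52 + 1/(-1*21))*(-128) = 28 + (-52 + 1/(-21))*(-128) = 28 + (-52 + 1*(-1/21))*(-128) = 28 + (-52 - 1/21)*(-128) = 28 - 1093/21*(-128) = 28 + 139904/21 = 140492/21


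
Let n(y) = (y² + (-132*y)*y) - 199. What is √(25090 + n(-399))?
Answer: 2*I*√5207610 ≈ 4564.0*I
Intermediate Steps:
n(y) = -199 - 131*y² (n(y) = (y² - 132*y²) - 199 = -131*y² - 199 = -199 - 131*y²)
√(25090 + n(-399)) = √(25090 + (-199 - 131*(-399)²)) = √(25090 + (-199 - 131*159201)) = √(25090 + (-199 - 20855331)) = √(25090 - 20855530) = √(-20830440) = 2*I*√5207610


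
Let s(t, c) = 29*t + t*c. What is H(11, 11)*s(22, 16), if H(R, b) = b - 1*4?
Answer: 6930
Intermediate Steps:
H(R, b) = -4 + b (H(R, b) = b - 4 = -4 + b)
s(t, c) = 29*t + c*t
H(11, 11)*s(22, 16) = (-4 + 11)*(22*(29 + 16)) = 7*(22*45) = 7*990 = 6930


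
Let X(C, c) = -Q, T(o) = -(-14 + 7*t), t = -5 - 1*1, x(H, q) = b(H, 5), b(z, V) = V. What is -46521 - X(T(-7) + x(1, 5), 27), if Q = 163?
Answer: -46358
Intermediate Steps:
x(H, q) = 5
t = -6 (t = -5 - 1 = -6)
T(o) = 56 (T(o) = -7/(1/(-6 - 2)) = -7/(1/(-8)) = -7/(-⅛) = -7*(-8) = 56)
X(C, c) = -163 (X(C, c) = -1*163 = -163)
-46521 - X(T(-7) + x(1, 5), 27) = -46521 - 1*(-163) = -46521 + 163 = -46358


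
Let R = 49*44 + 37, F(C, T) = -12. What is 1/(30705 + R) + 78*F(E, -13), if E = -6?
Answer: -30792527/32898 ≈ -936.00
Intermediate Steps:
R = 2193 (R = 2156 + 37 = 2193)
1/(30705 + R) + 78*F(E, -13) = 1/(30705 + 2193) + 78*(-12) = 1/32898 - 936 = -30792527/32898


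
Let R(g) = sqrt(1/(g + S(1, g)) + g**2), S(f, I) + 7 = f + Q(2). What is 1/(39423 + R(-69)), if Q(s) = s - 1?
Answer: 2917302/115008444433 - sqrt(26071162)/115008444433 ≈ 2.5322e-5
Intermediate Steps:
Q(s) = -1 + s
S(f, I) = -6 + f (S(f, I) = -7 + (f + (-1 + 2)) = -7 + (f + 1) = -7 + (1 + f) = -6 + f)
R(g) = sqrt(g**2 + 1/(-5 + g)) (R(g) = sqrt(1/(g + (-6 + 1)) + g**2) = sqrt(1/(g - 5) + g**2) = sqrt(1/(-5 + g) + g**2) = sqrt(g**2 + 1/(-5 + g)))
1/(39423 + R(-69)) = 1/(39423 + sqrt((1 + (-69)**2*(-5 - 69))/(-5 - 69))) = 1/(39423 + sqrt((1 + 4761*(-74))/(-74))) = 1/(39423 + sqrt(-(1 - 352314)/74)) = 1/(39423 + sqrt(-1/74*(-352313))) = 1/(39423 + sqrt(352313/74)) = 1/(39423 + sqrt(26071162)/74)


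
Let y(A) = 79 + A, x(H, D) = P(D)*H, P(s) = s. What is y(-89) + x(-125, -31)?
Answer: 3865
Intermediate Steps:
x(H, D) = D*H
y(-89) + x(-125, -31) = (79 - 89) - 31*(-125) = -10 + 3875 = 3865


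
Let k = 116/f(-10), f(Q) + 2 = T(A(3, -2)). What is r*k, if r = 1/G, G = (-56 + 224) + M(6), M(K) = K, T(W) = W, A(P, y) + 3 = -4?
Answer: -2/27 ≈ -0.074074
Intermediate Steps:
A(P, y) = -7 (A(P, y) = -3 - 4 = -7)
G = 174 (G = (-56 + 224) + 6 = 168 + 6 = 174)
f(Q) = -9 (f(Q) = -2 - 7 = -9)
k = -116/9 (k = 116/(-9) = 116*(-⅑) = -116/9 ≈ -12.889)
r = 1/174 ≈ 0.0057471
r*k = (1/174)*(-116/9) = -2/27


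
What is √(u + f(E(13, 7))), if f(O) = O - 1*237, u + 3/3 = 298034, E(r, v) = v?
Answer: √297803 ≈ 545.71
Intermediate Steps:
u = 298033 (u = -1 + 298034 = 298033)
f(O) = -237 + O (f(O) = O - 237 = -237 + O)
√(u + f(E(13, 7))) = √(298033 + (-237 + 7)) = √(298033 - 230) = √297803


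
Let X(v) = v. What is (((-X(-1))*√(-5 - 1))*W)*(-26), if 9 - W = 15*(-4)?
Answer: -1794*I*√6 ≈ -4394.4*I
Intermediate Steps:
W = 69 (W = 9 - 15*(-4) = 9 - 1*(-60) = 9 + 60 = 69)
(((-X(-1))*√(-5 - 1))*W)*(-26) = (((-1*(-1))*√(-5 - 1))*69)*(-26) = ((1*√(-6))*69)*(-26) = ((1*(I*√6))*69)*(-26) = ((I*√6)*69)*(-26) = (69*I*√6)*(-26) = -1794*I*√6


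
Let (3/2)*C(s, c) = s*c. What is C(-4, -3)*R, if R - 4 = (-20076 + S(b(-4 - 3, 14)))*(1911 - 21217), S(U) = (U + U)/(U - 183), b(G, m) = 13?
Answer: 263561344624/85 ≈ 3.1007e+9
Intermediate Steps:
C(s, c) = 2*c*s/3 (C(s, c) = 2*(s*c)/3 = 2*(c*s)/3 = 2*c*s/3)
S(U) = 2*U/(-183 + U) (S(U) = (2*U)/(-183 + U) = 2*U/(-183 + U))
R = 32945168078/85 (R = 4 + (-20076 + 2*13/(-183 + 13))*(1911 - 21217) = 4 + (-20076 + 2*13/(-170))*(-19306) = 4 + (-20076 + 2*13*(-1/170))*(-19306) = 4 + (-20076 - 13/85)*(-19306) = 4 - 1706473/85*(-19306) = 4 + 32945167738/85 = 32945168078/85 ≈ 3.8759e+8)
C(-4, -3)*R = ((⅔)*(-3)*(-4))*(32945168078/85) = 8*(32945168078/85) = 263561344624/85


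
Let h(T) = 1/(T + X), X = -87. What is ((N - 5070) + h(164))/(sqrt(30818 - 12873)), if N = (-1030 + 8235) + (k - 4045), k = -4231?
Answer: -472856*sqrt(17945)/1381765 ≈ -45.842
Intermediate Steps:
h(T) = 1/(-87 + T) (h(T) = 1/(T - 87) = 1/(-87 + T))
N = -1071 (N = (-1030 + 8235) + (-4231 - 4045) = 7205 - 8276 = -1071)
((N - 5070) + h(164))/(sqrt(30818 - 12873)) = ((-1071 - 5070) + 1/(-87 + 164))/(sqrt(30818 - 12873)) = (-6141 + 1/77)/(sqrt(17945)) = (-6141 + 1/77)*(sqrt(17945)/17945) = -472856*sqrt(17945)/1381765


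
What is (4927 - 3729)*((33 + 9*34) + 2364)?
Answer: 3238194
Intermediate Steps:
(4927 - 3729)*((33 + 9*34) + 2364) = 1198*((33 + 306) + 2364) = 1198*(339 + 2364) = 1198*2703 = 3238194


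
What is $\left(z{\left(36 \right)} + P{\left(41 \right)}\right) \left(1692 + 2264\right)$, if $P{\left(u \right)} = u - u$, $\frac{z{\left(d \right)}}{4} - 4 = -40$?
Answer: $-569664$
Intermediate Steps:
$z{\left(d \right)} = -144$ ($z{\left(d \right)} = 16 + 4 \left(-40\right) = 16 - 160 = -144$)
$P{\left(u \right)} = 0$
$\left(z{\left(36 \right)} + P{\left(41 \right)}\right) \left(1692 + 2264\right) = \left(-144 + 0\right) \left(1692 + 2264\right) = \left(-144\right) 3956 = -569664$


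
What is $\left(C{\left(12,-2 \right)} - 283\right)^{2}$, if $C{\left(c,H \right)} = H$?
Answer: $81225$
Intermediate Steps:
$\left(C{\left(12,-2 \right)} - 283\right)^{2} = \left(-2 - 283\right)^{2} = \left(-285\right)^{2} = 81225$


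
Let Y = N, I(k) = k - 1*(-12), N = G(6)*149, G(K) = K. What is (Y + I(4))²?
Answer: 828100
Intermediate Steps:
N = 894 (N = 6*149 = 894)
I(k) = 12 + k (I(k) = k + 12 = 12 + k)
Y = 894
(Y + I(4))² = (894 + (12 + 4))² = (894 + 16)² = 910² = 828100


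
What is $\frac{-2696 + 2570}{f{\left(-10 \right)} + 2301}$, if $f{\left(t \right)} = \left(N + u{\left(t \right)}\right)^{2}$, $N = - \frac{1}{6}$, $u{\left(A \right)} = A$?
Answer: $- \frac{4536}{86557} \approx -0.052405$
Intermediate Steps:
$N = - \frac{1}{6}$ ($N = \left(-1\right) \frac{1}{6} = - \frac{1}{6} \approx -0.16667$)
$f{\left(t \right)} = \left(- \frac{1}{6} + t\right)^{2}$
$\frac{-2696 + 2570}{f{\left(-10 \right)} + 2301} = \frac{-2696 + 2570}{\frac{\left(-1 + 6 \left(-10\right)\right)^{2}}{36} + 2301} = - \frac{126}{\frac{\left(-1 - 60\right)^{2}}{36} + 2301} = - \frac{126}{\frac{\left(-61\right)^{2}}{36} + 2301} = - \frac{126}{\frac{1}{36} \cdot 3721 + 2301} = - \frac{126}{\frac{3721}{36} + 2301} = - \frac{126}{\frac{86557}{36}} = \left(-126\right) \frac{36}{86557} = - \frac{4536}{86557}$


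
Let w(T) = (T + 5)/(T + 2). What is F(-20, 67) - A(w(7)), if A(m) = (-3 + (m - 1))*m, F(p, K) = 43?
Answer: 419/9 ≈ 46.556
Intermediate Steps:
w(T) = (5 + T)/(2 + T)
A(m) = m*(-4 + m) (A(m) = (-3 + (-1 + m))*m = (-4 + m)*m = m*(-4 + m))
F(-20, 67) - A(w(7)) = 43 - (5 + 7)/(2 + 7)*(-4 + (5 + 7)/(2 + 7)) = 43 - 12/9*(-4 + 12/9) = 43 - (⅑)*12*(-4 + (⅑)*12) = 43 - 4*(-4 + 4/3)/3 = 43 - 4*(-8)/(3*3) = 43 - 1*(-32/9) = 43 + 32/9 = 419/9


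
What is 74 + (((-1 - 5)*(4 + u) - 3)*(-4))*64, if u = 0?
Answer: 6986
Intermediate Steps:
74 + (((-1 - 5)*(4 + u) - 3)*(-4))*64 = 74 + (((-1 - 5)*(4 + 0) - 3)*(-4))*64 = 74 + ((-6*4 - 3)*(-4))*64 = 74 + ((-24 - 3)*(-4))*64 = 74 - 27*(-4)*64 = 74 + 108*64 = 74 + 6912 = 6986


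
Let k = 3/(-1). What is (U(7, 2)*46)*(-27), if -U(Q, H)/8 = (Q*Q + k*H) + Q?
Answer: 496800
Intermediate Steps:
k = -3 (k = 3*(-1) = -3)
U(Q, H) = -8*Q - 8*Q² + 24*H (U(Q, H) = -8*((Q*Q - 3*H) + Q) = -8*((Q² - 3*H) + Q) = -8*(Q + Q² - 3*H) = -8*Q - 8*Q² + 24*H)
(U(7, 2)*46)*(-27) = ((-8*7 - 8*7² + 24*2)*46)*(-27) = ((-56 - 8*49 + 48)*46)*(-27) = ((-56 - 392 + 48)*46)*(-27) = -400*46*(-27) = -18400*(-27) = 496800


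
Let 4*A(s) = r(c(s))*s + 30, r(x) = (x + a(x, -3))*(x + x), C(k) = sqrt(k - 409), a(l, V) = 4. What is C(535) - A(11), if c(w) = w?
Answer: -915 + 3*sqrt(14) ≈ -903.78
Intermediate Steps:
C(k) = sqrt(-409 + k)
r(x) = 2*x*(4 + x) (r(x) = (x + 4)*(x + x) = (4 + x)*(2*x) = 2*x*(4 + x))
A(s) = 15/2 + s**2*(4 + s)/2 (A(s) = ((2*s*(4 + s))*s + 30)/4 = (2*s**2*(4 + s) + 30)/4 = (30 + 2*s**2*(4 + s))/4 = 15/2 + s**2*(4 + s)/2)
C(535) - A(11) = sqrt(-409 + 535) - (15/2 + (1/2)*11**2*(4 + 11)) = sqrt(126) - (15/2 + (1/2)*121*15) = 3*sqrt(14) - (15/2 + 1815/2) = 3*sqrt(14) - 1*915 = 3*sqrt(14) - 915 = -915 + 3*sqrt(14)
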